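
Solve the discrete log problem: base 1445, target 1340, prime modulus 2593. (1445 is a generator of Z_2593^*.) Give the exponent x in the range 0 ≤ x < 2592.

Baby-step giant-step with m = ceil(sqrt(2592)) = 51.
Baby table (1445^j mod 2593 for j=0..50):
  0:1  1:1445  2:660  3:2069  4:2569  5:1622  6:2311  7:2204
  8:576  9:2560  10:1582  11:1557  12:1734  13:792  14:927  15:1527
  16:2465  17:1736  18:1089  19:2247  20:479  21:2417  22:2387  23:525
  24:1469  25:1631  26:2351  27:365  28:1046  29:2344  30:622  31:1612
  32:826  33:790  34:630  35:207  36:920  37:1784  38:438  39:218
  40:1257  41:1265  42:2453  43:2547  44:948  45:756  46:767  47:1104
  48:585  49:7  50:2336
Giant step factor: 1445^(-51) ≡ 1663 (mod 2593).
Scan 1340·1663^i mod 2593 for i = 0, 1, …:
  i=0: 1340   i=1: 1033   i=2: 1313   i=3: 213
  i=4: 1571   i=5: 1422   i=6: 2563   i=7: 1970
  i=8: 1151   i=9: 479
Match at i=9, j=20: x = 9·51 + 20 = 479.

479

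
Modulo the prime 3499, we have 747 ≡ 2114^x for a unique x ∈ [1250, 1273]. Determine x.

1256

Compute 2114^1250 mod 3499 = 88, then multiply by 2114 repeatedly:
  2114^1250=88  2114^1251=585  2114^1252=1543  2114^1253=834  2114^1254=3079
  2114^1255=866  2114^1256=747
Found 747 at exponent 1256.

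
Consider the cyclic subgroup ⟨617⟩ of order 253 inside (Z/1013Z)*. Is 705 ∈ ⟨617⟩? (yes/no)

no

705 ∈ ⟨617⟩ iff 705^253 ≡ 1 (mod 1013), since |⟨617⟩| = 253.
705^253 mod 1013 = 45.
Since 45 ≠ 1, 705 does not lie in the subgroup.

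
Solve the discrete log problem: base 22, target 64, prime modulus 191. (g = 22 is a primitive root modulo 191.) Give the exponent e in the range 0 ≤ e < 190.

86

Baby-step giant-step with m = ceil(sqrt(190)) = 14.
Baby table (22^j mod 191 for j=0..13):
  0:1  1:22  2:102  3:143  4:90  5:70  6:12  7:73
  8:78  9:188  10:125  11:76  12:144  13:112
Giant step factor: 22^(-14) ≡ 10 (mod 191).
Scan 64·10^i mod 191 for i = 0, 1, …:
  i=0: 64   i=1: 67   i=2: 97   i=3: 15
  i=4: 150   i=5: 163   i=6: 102
Match at i=6, j=2: e = 6·14 + 2 = 86.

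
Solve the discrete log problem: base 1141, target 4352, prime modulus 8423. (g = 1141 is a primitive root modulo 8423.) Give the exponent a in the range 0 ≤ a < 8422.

Baby-step giant-step with m = ceil(sqrt(8422)) = 92.
Baby table (1141^j mod 8423 for j=0..91):
  0:1  1:1141  2:4739  3:8056  4:2403  5:4348  6:8344  7:2514
  8:4654  9:3724  10:3892  11:1851  12:6241  13:3546  14:2946  15:609
  16:4183  17:5385  18:3918  19:6248  20:3110  21:2427  22:6463  23:4158
  24:2129  25:3365  26:7000  27:1996  28:3226  29:15  30:269  31:3701
  32:2918  33:2353  34:6259  35:7238  36:4018  37:2426  38:5322  39:7842
  40:2496  41:962  42:2652  43:2075  44:712  45:3784  46:4968  47:8232
  48:1067  49:4535  50:2713  51:4292  52:3409  53:6666  54:8360  55:3924
  56:4671  57:6275  58:225  59:4035  60:4977  61:1655  62:1603  63:1232
  64:7494  65:1309  66:2698  67:4023  68:8131  69:3748  70:6007  71:6088
  72:5856  73:2257  74:6222  75:7136  76:5558  77:7582  78:641  79:7003
  80:5419  81:597  82:7337  83:7478  84:8322  85:2681  86:1472  87:3375
  88:1564  89:7271  90:7979  91:7199
Giant step factor: 1141^(-92) ≡ 799 (mod 8423).
Scan 4352·799^i mod 8423 for i = 0, 1, …:
  i=0: 4352   i=1: 6972   i=2: 3025   i=3: 7997
  i=4: 4969   i=5: 2998   i=6: 3270   i=7: 1600
  i=8: 6527   i=9: 1236   i=10: 2073   i=11: 5419
Match at i=11, j=80: a = 11·92 + 80 = 1092.

1092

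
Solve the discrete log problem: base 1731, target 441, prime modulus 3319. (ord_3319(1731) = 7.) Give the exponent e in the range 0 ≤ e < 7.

6

Successive powers of 1731 modulo 3319:
  1731^0=1  1731^1=1731  1731^2=2623  1731^3=21  1731^4=3161  1731^5=1979
  1731^6=441
So 1731^6 ≡ 441 (mod 3319), giving e = 6.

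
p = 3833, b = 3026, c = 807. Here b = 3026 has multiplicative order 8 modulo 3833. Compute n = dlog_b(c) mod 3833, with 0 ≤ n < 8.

5

Successive powers of 3026 modulo 3833:
  3026^0=1  3026^1=3026  3026^2=3472  3026^3=19  3026^4=3832  3026^5=807
So 3026^5 ≡ 807 (mod 3833), giving n = 5.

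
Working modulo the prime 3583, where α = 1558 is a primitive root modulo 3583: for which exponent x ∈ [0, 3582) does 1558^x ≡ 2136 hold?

1132

Baby-step giant-step with m = ceil(sqrt(3582)) = 60.
Baby table (1558^j mod 3583 for j=0..59):
  0:1  1:1558  2:1673  3:1693  4:606  5:1819  6:3432  7:1220
  8:1770  9:2333  10:1652  11:1222  12:1303  13:2096  14:1455  15:2434
  16:1358  17:1794  18:312  19:2391  20:2441  21:1515  22:2756  23:1414
  24:3050  25:842  26:458  27:547  28:3055  29:1466  30:1657  31:1846
  32:2502  33:3395  34:902  35:780  36:603  37:728  38:1996  39:3307
  40:3535  41:459  42:2105  43:1145  44:3159  45:2263  46:82  47:2351
  48:1032  49:2672  50:3113  51:2255  52:1950  53:3299  54:1820  55:1407
  56:2893  57:3463  58:2939  59:3471
Giant step factor: 1558^(-60) ≡ 3399 (mod 3583).
Scan 2136·3399^i mod 3583 for i = 0, 1, …:
  i=0: 2136   i=1: 1106   i=2: 727   i=3: 2386
  i=4: 1685   i=5: 1681   i=6: 2417   i=7: 3147
  i=8: 1398   i=9: 744     …   i=17: 3144
  i=18: 1950
Match at i=18, j=52: x = 18·60 + 52 = 1132.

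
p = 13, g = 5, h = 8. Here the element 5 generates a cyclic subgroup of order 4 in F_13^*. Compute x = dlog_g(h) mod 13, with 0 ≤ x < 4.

Successive powers of 5 modulo 13:
  5^0=1  5^1=5  5^2=12  5^3=8
So 5^3 ≡ 8 (mod 13), giving x = 3.

3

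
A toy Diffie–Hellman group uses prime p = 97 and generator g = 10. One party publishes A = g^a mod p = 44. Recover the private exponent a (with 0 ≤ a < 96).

62

Baby-step giant-step with m = ceil(sqrt(96)) = 10.
Baby table (10^j mod 97 for j=0..9):
  0:1  1:10  2:3  3:30  4:9  5:90  6:27  7:76
  8:81  9:34
Giant step factor: 10^(-10) ≡ 2 (mod 97).
Scan 44·2^i mod 97 for i = 0, 1, …:
  i=0: 44   i=1: 88   i=2: 79   i=3: 61
  i=4: 25   i=5: 50   i=6: 3
Match at i=6, j=2: a = 6·10 + 2 = 62.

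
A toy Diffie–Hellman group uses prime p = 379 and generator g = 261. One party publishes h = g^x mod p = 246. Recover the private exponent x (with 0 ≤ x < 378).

Baby-step giant-step with m = ceil(sqrt(378)) = 20.
Baby table (261^j mod 379 for j=0..19):
  0:1  1:261  2:280  3:312  4:326  5:190  6:320  7:140
  8:156  9:163  10:95  11:160  12:70  13:78  14:271  15:237
  16:80  17:35  18:39  19:325
Giant step factor: 261^(-20) ≡ 16 (mod 379).
Scan 246·16^i mod 379 for i = 0, 1, …:
  i=0: 246   i=1: 146   i=2: 62   i=3: 234
  i=4: 333   i=5: 22   i=6: 352   i=7: 326
Match at i=7, j=4: x = 7·20 + 4 = 144.

144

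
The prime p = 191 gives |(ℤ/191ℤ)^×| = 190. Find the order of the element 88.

190

The order of 88 must divide p − 1 = 190 = 2 · 5 · 19.
Divisors: 1, 2, 5, 10, 19, 38, 95, 190.
Check each in increasing order: 88^1 ≡ 88;  88^2 ≡ 104;  88^5 ≡ 55;  88^10 ≡ 160;  88^19 ≡ 152;  88^38 ≡ 184;  88^95 ≡ 190;  88^190 ≡ 1.
Smallest exponent giving 1 is 190.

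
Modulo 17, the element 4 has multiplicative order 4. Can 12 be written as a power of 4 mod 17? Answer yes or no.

⟨4⟩ has order 4; its elements mod 17 are {1, 4, 13, 16}.
12 is not in this set.

no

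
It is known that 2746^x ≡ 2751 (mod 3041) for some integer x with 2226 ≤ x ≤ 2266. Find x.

Compute 2746^2226 mod 3041 = 2312, then multiply by 2746 repeatedly:
  2746^2226=2312  2746^2227=2185  2746^2228=117  2746^2229=1977  2746^2230=657
  2746^2231=809  2746^2232=1584  2746^2233=1034  2746^2234=2111  2746^2235=660
  2746^2236=2965  2746^2237=1133  2746^2238=275  2746^2239=982  2746^2240=2246
  2746^2241=368  2746^2242=916  2746^2243=429  2746^2244=1167  2746^2245=2409
  2746^2246=939  2746^2247=2767  2746^2248=1764  2746^2249=2672  2746^2250=2420
  2746^2251=735  2746^2252=2127  2746^2253=2022  2746^2254=2587  2746^2255=126
  2746^2256=2363  2746^2257=2345  2746^2258=1573  2746^2259=1238  2746^2260=2751
Found 2751 at exponent 2260.

2260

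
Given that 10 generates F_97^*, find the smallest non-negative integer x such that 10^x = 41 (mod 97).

71

Baby-step giant-step with m = ceil(sqrt(96)) = 10.
Baby table (10^j mod 97 for j=0..9):
  0:1  1:10  2:3  3:30  4:9  5:90  6:27  7:76
  8:81  9:34
Giant step factor: 10^(-10) ≡ 2 (mod 97).
Scan 41·2^i mod 97 for i = 0, 1, …:
  i=0: 41   i=1: 82   i=2: 67   i=3: 37
  i=4: 74   i=5: 51   i=6: 5   i=7: 10
Match at i=7, j=1: x = 7·10 + 1 = 71.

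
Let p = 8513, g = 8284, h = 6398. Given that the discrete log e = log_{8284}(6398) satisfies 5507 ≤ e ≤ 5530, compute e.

5513

Compute 8284^5507 mod 8513 = 4690, then multiply by 8284 repeatedly:
  8284^5507=4690  8284^5508=7141  8284^5509=7720  8284^5510=2824  8284^5511=292
  8284^5512=1236  8284^5513=6398
Found 6398 at exponent 5513.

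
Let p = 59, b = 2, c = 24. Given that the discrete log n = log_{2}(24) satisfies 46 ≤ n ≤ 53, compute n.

53

Compute 2^46 mod 59 = 26, then multiply by 2 repeatedly:
  2^46=26  2^47=52  2^48=45  2^49=31  2^50=3
  2^51=6  2^52=12  2^53=24
Found 24 at exponent 53.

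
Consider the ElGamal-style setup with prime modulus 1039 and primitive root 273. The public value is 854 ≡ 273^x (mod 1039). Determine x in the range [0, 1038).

Baby-step giant-step with m = ceil(sqrt(1038)) = 33.
Baby table (273^j mod 1039 for j=0..32):
  0:1  1:273  2:760  3:719  4:955  5:965  6:578  7:905
  8:822  9:1021  10:281  11:866  12:565  13:473  14:293  15:1025
  16:334  17:789  18:324  19:137  20:1036  21:220  22:837  23:960
  24:252  25:222  26:344  27:402  28:651  29:54  30:196  31:519
  32:383
Giant step factor: 273^(-33) ≡ 216 (mod 1039).
Scan 854·216^i mod 1039 for i = 0, 1, …:
  i=0: 854   i=1: 561   i=2: 652   i=3: 567
  i=4: 909   i=5: 1012   i=6: 402
Match at i=6, j=27: x = 6·33 + 27 = 225.

225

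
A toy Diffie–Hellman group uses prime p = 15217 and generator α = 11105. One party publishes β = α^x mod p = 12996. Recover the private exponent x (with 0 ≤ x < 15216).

Baby-step giant-step with m = ceil(sqrt(15216)) = 124.
Baby table (11105^j mod 15217 for j=0..123):
  0:1  1:11105  2:2457  3:904  4:10917  5:14663  6:10715  7:8352
  8:1345  9:8348  10:2576  11:13737  12:14177  13:503  14:1176  15:3294
  16:13419  17:13131  18:10461  19:2827  20:1164  21:6987  22:14369  23:2283
  24:1193  25:9475  26:9537  27:13282  28:13446  29:8626  30:715  31:12018
  32:6800  33:7246  34:14551  35:14749  36:7074  37:6616  38:3004  39:3756
  40:583  41:6990  42:2033  43:9654  44:3905  45:11792  46:7875  47:14993
  48:8068  49:12661  50:10542  51:4529  52:2360  53:4126  54:843  55:3060
  56:1739  57:1222  58:11963  59:4705  60:9064  61:10482  62:7777  63:7110
  64:10754  65:154  66:5866  67:13170  68:2263  69:7348  70:5986  71:6674
  72:7980  73:9309  74:7364  75:1062  76:335  77:7227  78:1377  79:13717
  80:5115  81:12231  82:13530  83:13209  84:9282  85:11869  86:10808  87:6361
  88:1591  89:1118  90:13535  91:7866  92:6350  93:1172  94:4525  95:3591
  96:9515  97:12444  98:5043  99:3955  100:4013  101:8989  102:14542  103:6106
  104:178  105:13697  106:11270  107:8742  108:10667  109:7907  110:5145  111:10607
  112:11155  113:9895  114:2018  115:10466  116:12701  117:13449  118:11507  119:8086
  120:14730  121:9117  122:5584  123:1045
Giant step factor: 11105^(-124) ≡ 9795 (mod 15217).
Scan 12996·9795^i mod 15217 for i = 0, 1, …:
  i=0: 12996   i=1: 5615   i=2: 4687   i=3: 14693
  i=4: 10766   i=5: 14377   i=6: 4597   i=7: 512
  i=8: 8647   i=9: 14760     …   i=117: 4242
  i=118: 7980
Match at i=118, j=72: x = 118·124 + 72 = 14704.

14704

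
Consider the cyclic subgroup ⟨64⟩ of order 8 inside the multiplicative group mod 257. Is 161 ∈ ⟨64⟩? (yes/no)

no

⟨64⟩ has order 8; its elements mod 257 are {1, 4, 16, 64, 193, 241, 253, 256}.
161 is not in this set.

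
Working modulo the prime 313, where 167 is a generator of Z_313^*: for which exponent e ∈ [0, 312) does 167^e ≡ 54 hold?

130

Baby-step giant-step with m = ceil(sqrt(312)) = 18.
Baby table (167^j mod 313 for j=0..17):
  0:1  1:167  2:32  3:23  4:85  5:110  6:216  7:77
  8:26  9:273  10:206  11:285  12:19  13:43  14:295  15:124
  16:50  17:212
Giant step factor: 167^(-18) ≡ 161 (mod 313).
Scan 54·161^i mod 313 for i = 0, 1, …:
  i=0: 54   i=1: 243   i=2: 311   i=3: 304
  i=4: 116   i=5: 209   i=6: 158   i=7: 85
Match at i=7, j=4: e = 7·18 + 4 = 130.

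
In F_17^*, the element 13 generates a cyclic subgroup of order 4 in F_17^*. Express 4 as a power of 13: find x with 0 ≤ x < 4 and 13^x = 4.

3

Successive powers of 13 modulo 17:
  13^0=1  13^1=13  13^2=16  13^3=4
So 13^3 ≡ 4 (mod 17), giving x = 3.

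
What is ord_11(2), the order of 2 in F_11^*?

10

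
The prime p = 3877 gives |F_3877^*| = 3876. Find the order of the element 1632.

3876

The order of 1632 must divide p − 1 = 3876 = 2^2 · 3 · 17 · 19.
Divisors: 1, 2, 3, 4, 6, 12, 17, 19, 34, 38, 51, 57, 68, 76, 102, 114, 204, 228, 323, 646, 969, 1292, 1938, 3876.
Check each in increasing order: 1632^1 ≡ 1632;  1632^2 ≡ 3802;  1632^3 ≡ 1664;  1632^4 ≡ 1748;  1632^6 ≡ 718;  1632^12 ≡ 3760;  1632^17 ≡ 818;  1632^19 ≡ 682;  1632^34 ≡ 2280;  1632^38 ≡ 3761;  1632^51 ≡ 203;  1632^57 ≡ 2305;  1632^68 ≡ 3220;  1632^76 ≡ 1825;  1632^102 ≡ 2439;  1632^114 ≡ 1535;  1632^204 ≡ 1403;  1632^228 ≡ 2886;  1632^323 ≡ 15;  1632^646 ≡ 225;  1632^969 ≡ 3375;  1632^1292 ≡ 224;  1632^1938 ≡ 3876;  1632^3876 ≡ 1.
Smallest exponent giving 1 is 3876.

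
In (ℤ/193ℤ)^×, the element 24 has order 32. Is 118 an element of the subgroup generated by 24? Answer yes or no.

no

118 ∈ ⟨24⟩ iff 118^32 ≡ 1 (mod 193), since |⟨24⟩| = 32.
118^32 mod 193 = 84.
Since 84 ≠ 1, 118 does not lie in the subgroup.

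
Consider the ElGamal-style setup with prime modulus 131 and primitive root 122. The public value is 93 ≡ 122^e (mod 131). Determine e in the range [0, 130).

Baby-step giant-step with m = ceil(sqrt(130)) = 12.
Baby table (122^j mod 131 for j=0..11):
  0:1  1:122  2:81  3:57  4:11  5:32  6:105  7:103
  8:121  9:90  10:107  11:85
Giant step factor: 122^(-12) ≡ 25 (mod 131).
Scan 93·25^i mod 131 for i = 0, 1, …:
  i=0: 93   i=1: 98   i=2: 92   i=3: 73
  i=4: 122
Match at i=4, j=1: e = 4·12 + 1 = 49.

49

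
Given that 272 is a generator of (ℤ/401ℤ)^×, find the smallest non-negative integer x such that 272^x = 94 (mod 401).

Baby-step giant-step with m = ceil(sqrt(400)) = 20.
Baby table (272^j mod 401 for j=0..19):
  0:1  1:272  2:200  3:265  4:301  5:68  6:50  7:367
  8:376  9:17  10:213  11:192  12:94  13:305  14:354  15:48
  16:224  17:377  18:289  19:12
Giant step factor: 272^(-20) ≡ 222 (mod 401).
Scan 94·222^i mod 401 for i = 0, 1, …:
  i=0: 94
Match at i=0, j=12: x = 0·20 + 12 = 12.

12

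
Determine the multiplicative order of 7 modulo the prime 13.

12

The order of 7 must divide p − 1 = 12 = 2^2 · 3.
Divisors: 1, 2, 3, 4, 6, 12.
Check each in increasing order: 7^1 ≡ 7;  7^2 ≡ 10;  7^3 ≡ 5;  7^4 ≡ 9;  7^6 ≡ 12;  7^12 ≡ 1.
Smallest exponent giving 1 is 12.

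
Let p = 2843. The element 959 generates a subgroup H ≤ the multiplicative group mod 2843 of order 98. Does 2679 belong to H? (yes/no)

yes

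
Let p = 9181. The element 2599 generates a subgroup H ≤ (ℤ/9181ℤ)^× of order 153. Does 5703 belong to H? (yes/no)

yes

5703 ∈ ⟨2599⟩ iff 5703^153 ≡ 1 (mod 9181), since |⟨2599⟩| = 153.
5703^153 mod 9181 = 1.
Since 1 = 1, 5703 lies in the subgroup.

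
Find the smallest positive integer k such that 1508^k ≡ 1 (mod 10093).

The order of 1508 must divide p − 1 = 10092 = 2^2 · 3 · 29^2.
Divisors: 1, 2, 3, 4, 6, 12, 29, 58, 87, 116, 174, 348, 841, 1682, 2523, 3364, 5046, 10092.
Check each in increasing order: 1508^1 ≡ 1508;  1508^2 ≡ 3139;  1508^3 ≡ 10088;  1508^4 ≡ 2553;  1508^6 ≡ 25;  1508^12 ≡ 625;  1508^29 ≡ 2266;  1508^58 ≡ 7512;  1508^87 ≡ 5394;  1508^116 ≡ 181;  1508^174 ≡ 7210;  1508^348 ≡ 5150;  1508^841 ≡ 7705;  1508^1682 ≡ 10092;  1508^2523 ≡ 2388;  1508^3364 ≡ 1.
Smallest exponent giving 1 is 3364.

3364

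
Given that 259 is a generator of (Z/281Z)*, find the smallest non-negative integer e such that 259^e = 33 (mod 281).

Baby-step giant-step with m = ceil(sqrt(280)) = 17.
Baby table (259^j mod 281 for j=0..16):
  0:1  1:259  2:203  3:30  4:183  5:189  6:57  7:151
  8:50  9:24  10:34  11:95  12:158  13:177  14:40  15:244
  16:252
Giant step factor: 259^(-17) ≡ 159 (mod 281).
Scan 33·159^i mod 281 for i = 0, 1, …:
  i=0: 33   i=1: 189
Match at i=1, j=5: e = 1·17 + 5 = 22.

22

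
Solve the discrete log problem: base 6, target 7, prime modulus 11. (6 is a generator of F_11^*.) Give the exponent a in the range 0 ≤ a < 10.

3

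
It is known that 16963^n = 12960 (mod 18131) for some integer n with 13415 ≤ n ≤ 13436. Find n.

Compute 16963^13415 mod 18131 = 11797, then multiply by 16963 repeatedly:
  16963^13415=11797  16963^13416=664  16963^13417=4081  16963^13418=1845  16963^13419=2629
  16963^13420=11598  16963^13421=15524  16963^13422=17099  16963^13423=8730  16963^13424=11113
  16963^13425=1812  16963^13426=4911  16963^13427=11479  16963^13428=9468  16963^13429=1286
  16963^13430=2825  16963^13431=242  16963^13432=7440  16963^13433=12960
Found 12960 at exponent 13433.

13433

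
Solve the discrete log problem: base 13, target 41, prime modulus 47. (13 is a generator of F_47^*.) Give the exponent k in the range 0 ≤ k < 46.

39

Baby-step giant-step with m = ceil(sqrt(46)) = 7.
Baby table (13^j mod 47 for j=0..6):
  0:1  1:13  2:28  3:35  4:32  5:40  6:3
Giant step factor: 13^(-7) ≡ 41 (mod 47).
Scan 41·41^i mod 47 for i = 0, 1, …:
  i=0: 41   i=1: 36   i=2: 19   i=3: 27
  i=4: 26   i=5: 32
Match at i=5, j=4: k = 5·7 + 4 = 39.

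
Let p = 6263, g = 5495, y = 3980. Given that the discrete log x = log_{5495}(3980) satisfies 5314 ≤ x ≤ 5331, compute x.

5320

Compute 5495^5314 mod 6263 = 37, then multiply by 5495 repeatedly:
  5495^5314=37  5495^5315=2899  5495^5316=3196  5495^5317=568  5495^5318=2186
  5495^5319=5899  5495^5320=3980
Found 3980 at exponent 5320.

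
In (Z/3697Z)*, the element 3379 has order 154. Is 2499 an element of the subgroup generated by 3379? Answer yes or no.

2499 ∈ ⟨3379⟩ iff 2499^154 ≡ 1 (mod 3697), since |⟨3379⟩| = 154.
2499^154 mod 3697 = 1.
Since 1 = 1, 2499 lies in the subgroup.

yes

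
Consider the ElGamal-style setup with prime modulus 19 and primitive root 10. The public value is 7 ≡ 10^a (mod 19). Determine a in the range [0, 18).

12

Successive powers of 10 modulo 19:
  10^0=1  10^1=10  10^2=5  10^3=12  10^4=6  10^5=3
  10^6=11  10^7=15  10^8=17  10^9=18  10^10=9  10^11=14
  10^12=7
So 10^12 ≡ 7 (mod 19), giving a = 12.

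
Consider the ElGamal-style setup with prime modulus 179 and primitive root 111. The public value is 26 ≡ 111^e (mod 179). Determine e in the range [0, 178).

Baby-step giant-step with m = ceil(sqrt(178)) = 14.
Baby table (111^j mod 179 for j=0..13):
  0:1  1:111  2:149  3:71  4:5  5:18  6:29  7:176
  8:25  9:90  10:145  11:164  12:125  13:92
Giant step factor: 111^(-14) ≡ 20 (mod 179).
Scan 26·20^i mod 179 for i = 0, 1, …:
  i=0: 26   i=1: 162   i=2: 18
Match at i=2, j=5: e = 2·14 + 5 = 33.

33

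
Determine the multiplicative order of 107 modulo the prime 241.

60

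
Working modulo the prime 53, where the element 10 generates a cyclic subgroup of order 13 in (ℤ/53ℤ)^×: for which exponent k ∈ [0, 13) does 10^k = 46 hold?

3

Successive powers of 10 modulo 53:
  10^0=1  10^1=10  10^2=47  10^3=46
So 10^3 ≡ 46 (mod 53), giving k = 3.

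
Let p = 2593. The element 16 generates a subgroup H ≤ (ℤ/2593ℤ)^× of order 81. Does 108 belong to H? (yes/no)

108 ∈ ⟨16⟩ iff 108^81 ≡ 1 (mod 2593), since |⟨16⟩| = 81.
108^81 mod 2593 = 697.
Since 697 ≠ 1, 108 does not lie in the subgroup.

no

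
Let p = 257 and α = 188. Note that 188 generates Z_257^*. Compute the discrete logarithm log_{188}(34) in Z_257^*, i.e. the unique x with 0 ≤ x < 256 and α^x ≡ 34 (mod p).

200

Baby-step giant-step with m = ceil(sqrt(256)) = 16.
Baby table (188^j mod 257 for j=0..15):
  0:1  1:188  2:135  3:194  4:235  5:233  6:114  7:101
  8:227  9:14  10:62  11:91  12:146  13:206  14:178  15:54
Giant step factor: 188^(-16) ≡ 2 (mod 257).
Scan 34·2^i mod 257 for i = 0, 1, …:
  i=0: 34   i=1: 68   i=2: 136   i=3: 15
  i=4: 30   i=5: 60   i=6: 120   i=7: 240
  i=8: 223   i=9: 189   i=10: 121   i=11: 242
  i=12: 227
Match at i=12, j=8: x = 12·16 + 8 = 200.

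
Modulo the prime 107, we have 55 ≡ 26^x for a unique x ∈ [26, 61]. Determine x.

47

Compute 26^26 mod 107 = 12, then multiply by 26 repeatedly:
  26^26=12  26^27=98  26^28=87  26^29=15  26^30=69
  26^31=82  26^32=99  26^33=6  26^34=49  26^35=97
  26^36=61  26^37=88  26^38=41  26^39=103  26^40=3
  26^41=78  26^42=102  26^43=84  26^44=44  26^45=74
  26^46=105  26^47=55
Found 55 at exponent 47.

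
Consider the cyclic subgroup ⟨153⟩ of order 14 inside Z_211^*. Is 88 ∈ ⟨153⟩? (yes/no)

yes

88 ∈ ⟨153⟩ iff 88^14 ≡ 1 (mod 211), since |⟨153⟩| = 14.
88^14 mod 211 = 1.
Since 1 = 1, 88 lies in the subgroup.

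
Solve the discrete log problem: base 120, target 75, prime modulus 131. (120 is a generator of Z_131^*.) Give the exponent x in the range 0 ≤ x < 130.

Baby-step giant-step with m = ceil(sqrt(130)) = 12.
Baby table (120^j mod 131 for j=0..11):
  0:1  1:120  2:121  3:110  4:100  5:79  6:48  7:127
  8:44  9:40  10:84  11:124
Giant step factor: 120^(-12) ≡ 114 (mod 131).
Scan 75·114^i mod 131 for i = 0, 1, …:
  i=0: 75   i=1: 35   i=2: 60   i=3: 28
  i=4: 48
Match at i=4, j=6: x = 4·12 + 6 = 54.

54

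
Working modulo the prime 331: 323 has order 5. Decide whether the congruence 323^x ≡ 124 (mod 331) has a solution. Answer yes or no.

yes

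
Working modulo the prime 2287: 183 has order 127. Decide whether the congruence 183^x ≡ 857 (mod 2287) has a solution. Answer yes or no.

yes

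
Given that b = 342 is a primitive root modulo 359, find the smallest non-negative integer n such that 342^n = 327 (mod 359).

197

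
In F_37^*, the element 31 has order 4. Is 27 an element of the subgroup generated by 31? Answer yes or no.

⟨31⟩ has order 4; its elements mod 37 are {1, 6, 31, 36}.
27 is not in this set.

no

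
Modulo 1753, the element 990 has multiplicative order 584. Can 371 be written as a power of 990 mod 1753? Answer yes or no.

371 ∈ ⟨990⟩ iff 371^584 ≡ 1 (mod 1753), since |⟨990⟩| = 584.
371^584 mod 1753 = 182.
Since 182 ≠ 1, 371 does not lie in the subgroup.

no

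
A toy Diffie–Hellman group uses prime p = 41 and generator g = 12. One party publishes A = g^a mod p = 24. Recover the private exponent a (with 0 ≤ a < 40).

39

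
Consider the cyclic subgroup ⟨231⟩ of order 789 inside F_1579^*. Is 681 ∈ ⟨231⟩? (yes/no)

681 ∈ ⟨231⟩ iff 681^789 ≡ 1 (mod 1579), since |⟨231⟩| = 789.
681^789 mod 1579 = 1578.
Since 1578 ≠ 1, 681 does not lie in the subgroup.

no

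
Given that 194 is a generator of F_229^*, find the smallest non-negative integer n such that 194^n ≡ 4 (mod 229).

18

Baby-step giant-step with m = ceil(sqrt(228)) = 16.
Baby table (194^j mod 229 for j=0..15):
  0:1  1:194  2:80  3:177  4:217  5:191  6:185  7:166
  8:144  9:227  10:70  11:69  12:104  13:24  14:76  15:88
Giant step factor: 194^(-16) ≡ 20 (mod 229).
Scan 4·20^i mod 229 for i = 0, 1, …:
  i=0: 4   i=1: 80
Match at i=1, j=2: n = 1·16 + 2 = 18.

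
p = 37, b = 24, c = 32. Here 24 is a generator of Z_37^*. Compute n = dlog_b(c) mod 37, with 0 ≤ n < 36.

25

Successive powers of 24 modulo 37:
  24^0=1  24^1=24  24^2=21  24^3=23  24^4=34  24^5=2
  24^6=11  24^7=5  24^8=9  24^9=31  24^10=4  24^11=22
  24^12=10  24^13=18  24^14=25  24^15=8  24^16=7  24^17=20
  24^18=36  24^19=13  24^20=16  24^21=14  24^22=3  24^23=35
  24^24=26  24^25=32
So 24^25 ≡ 32 (mod 37), giving n = 25.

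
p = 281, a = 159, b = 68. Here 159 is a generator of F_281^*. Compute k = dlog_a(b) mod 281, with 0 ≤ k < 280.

154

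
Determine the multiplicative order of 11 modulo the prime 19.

The order of 11 must divide p − 1 = 18 = 2 · 3^2.
Divisors: 1, 2, 3, 6, 9, 18.
Check each in increasing order: 11^1 ≡ 11;  11^2 ≡ 7;  11^3 ≡ 1.
Smallest exponent giving 1 is 3.

3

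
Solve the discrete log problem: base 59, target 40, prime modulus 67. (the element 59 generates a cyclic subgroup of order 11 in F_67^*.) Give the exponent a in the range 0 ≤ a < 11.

6

Successive powers of 59 modulo 67:
  59^0=1  59^1=59  59^2=64  59^3=24  59^4=9  59^5=62
  59^6=40
So 59^6 ≡ 40 (mod 67), giving a = 6.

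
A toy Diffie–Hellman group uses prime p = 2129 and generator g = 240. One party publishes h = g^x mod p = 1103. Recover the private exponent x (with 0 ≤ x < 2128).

Baby-step giant-step with m = ceil(sqrt(2128)) = 47.
Baby table (240^j mod 2129 for j=0..46):
  0:1  1:240  2:117  3:403  4:915  5:313  6:605  7:428
  8:528  9:1109  10:35  11:2013  12:1966  13:1331  14:90  15:310
  16:2014  17:77  18:1448  19:493  20:1225  21:198  22:682  23:1876
  24:1021  25:205  26:233  27:566  28:1713  29:223  30:295  31:543
  32:451  33:1790  34:1671  35:788  36:1768  37:649  38:343  39:1418
  40:1809  41:1973  42:882  43:909  44:1002  45:2032  46:139
Giant step factor: 240^(-47) ≡ 1503 (mod 2129).
Scan 1103·1503^i mod 2129 for i = 0, 1, …:
  i=0: 1103   i=1: 1447   i=2: 1132   i=3: 325
  i=4: 934   i=5: 791   i=6: 891   i=7: 32
  i=8: 1258   i=9: 222     …   i=23: 1064
  i=24: 313
Match at i=24, j=5: x = 24·47 + 5 = 1133.

1133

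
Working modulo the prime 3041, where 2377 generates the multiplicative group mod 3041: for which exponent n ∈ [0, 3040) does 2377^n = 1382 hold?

1275

Baby-step giant-step with m = ceil(sqrt(3040)) = 56.
Baby table (2377^j mod 3041 for j=0..55):
  0:1  1:2377  2:2992  3:2126  4:2401  5:2261  6:950  7:1728
  8:2106  9:476  10:200  11:1004  12:2364  13:2501  14:2763  15:2132
  16:1458  17:1967  18:1542  19:929  20:467  21:94  22:1445  23:1476
  24:2179  25:660  26:2705  27:1111  28:1259  29:299  30:2170  31:554
  32:105  33:223  34:937  35:1237  36:2743  37:207  38:2438  39:2021
  40:2178  41:1324  42:2754  43:2026  44:1899  45:1079  46:1220  47:1867
  48:1040  49:2788  50:737  51:233  52:379  53:747  54:2716  55:2930
Giant step factor: 2377^(-56) ≡ 2361 (mod 3041).
Scan 1382·2361^i mod 3041 for i = 0, 1, …:
  i=0: 1382   i=1: 2950   i=2: 1060   i=3: 2958
  i=4: 1702   i=5: 1261   i=6: 82   i=7: 2019
  i=8: 1612   i=9: 1641     …   i=21: 2081
  i=22: 2026
Match at i=22, j=43: n = 22·56 + 43 = 1275.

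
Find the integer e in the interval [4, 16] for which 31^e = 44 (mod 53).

16

Compute 31^4 mod 53 = 49, then multiply by 31 repeatedly:
  31^4=49  31^5=35  31^6=25  31^7=33  31^8=16
  31^9=19  31^10=6  31^11=27  31^12=42  31^13=30
  31^14=29  31^15=51  31^16=44
Found 44 at exponent 16.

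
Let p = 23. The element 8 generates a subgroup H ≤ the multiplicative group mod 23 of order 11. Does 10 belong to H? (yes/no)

no

10 ∈ ⟨8⟩ iff 10^11 ≡ 1 (mod 23), since |⟨8⟩| = 11.
10^11 mod 23 = 22.
Since 22 ≠ 1, 10 does not lie in the subgroup.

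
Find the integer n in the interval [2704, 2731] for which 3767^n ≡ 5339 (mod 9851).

Compute 3767^2704 mod 9851 = 7587, then multiply by 3767 repeatedly:
  3767^2704=7587  3767^2705=2478  3767^2706=5729  3767^2707=7453  3767^2708=101
  3767^2709=6129  3767^2710=7050  3767^2711=8905  3767^2712=2480  3767^2713=3412
  3767^2714=7300  3767^2715=4959  3767^2716=3057  3767^2717=9751  3767^2718=7489
  3767^2719=7650  3767^2720=3375  3767^2721=5835  3767^2722=2864  3767^2723=1843
  3767^2724=7477  3767^2725=1850  3767^2726=4293  3767^2727=6240  3767^2728=1594
  3767^2729=5339
Found 5339 at exponent 2729.

2729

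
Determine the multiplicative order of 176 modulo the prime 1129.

1128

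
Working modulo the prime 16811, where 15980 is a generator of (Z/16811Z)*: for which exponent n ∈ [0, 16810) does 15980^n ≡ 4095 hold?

5112

Baby-step giant-step with m = ceil(sqrt(16810)) = 130.
Baby table (15980^j mod 16811 for j=0..129):
  0:1  1:15980  2:1310  3:4105  4:1378  5:14841  6:6403  7:8194
  8:16052  9:8722  10:14370  11:11151  12:13191  13:15862  14:15313  15:824
  16:4507  17:3536  18:3509  19:9135  20:7387  21:14229  22:10645  23:13402
  24:8631  25:5936  26:9618  27:9478  28:8141  29:9662  30:6536  31:15348
  32:5361  33:16735  34:12723  35:1306  36:7429  37:12949  38:15232  39:891
  40:16074  41:7251  42:9568  43:595  44:9885  45:6144  46:4880  47:12982
  48:4620  49:10499  50:240  51:2292  52:11802  53:10162  54:11311  55:14719
  56:6919  57:16484  58:2761  59:8716  60:2545  61:3291  62:5372  63:7594
  64:10322  65:12839  66:5776  67:8090  68:1610  69:6970  70:7725  71:2327
  72:16339  73:5579  74:3687  75:12516  76:5213  77:5235  78:3764  79:15773
  80:5217  81:1911  82:9004  83:15382  84:10729  85:10842  86:994  87:14536
  88:7693  89:12108  90:8041  91:8707  92:10024  93:8312  94:2049  95:12003
  96:11241  97:5645  98:16085  99:14921  100:7167  101:12128  102:8232  103:1285
  104:8069  105:2250  106:13082  107:5575  108:7011  109:7276  110:5604  111:16534
  112:11644  113:6972  114:6063  115:4947  116:7738  117:8335  118:16558  119:8511
  120:4790  121:3717  122:4397  123:10891  124:10708  125:11482  126:7106  127:12386
  128:12377  129:3045
Giant step factor: 15980^(-130) ≡ 5125 (mod 16811).
Scan 4095·5125^i mod 16811 for i = 0, 1, …:
  i=0: 4095   i=1: 6747   i=2: 14959   i=3: 6715
  i=4: 2258   i=5: 6282   i=6: 2185   i=7: 1999
  i=8: 6976   i=9: 11814     …   i=38: 12998
  i=39: 9568
Match at i=39, j=42: n = 39·130 + 42 = 5112.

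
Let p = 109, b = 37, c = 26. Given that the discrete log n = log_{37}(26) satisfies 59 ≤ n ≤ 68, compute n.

Compute 37^59 mod 109 = 99, then multiply by 37 repeatedly:
  37^59=99  37^60=66  37^61=44  37^62=102  37^63=68
  37^64=9  37^65=6  37^66=4  37^67=39  37^68=26
Found 26 at exponent 68.

68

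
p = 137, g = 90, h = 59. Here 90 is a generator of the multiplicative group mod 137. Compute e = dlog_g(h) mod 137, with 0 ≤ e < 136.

120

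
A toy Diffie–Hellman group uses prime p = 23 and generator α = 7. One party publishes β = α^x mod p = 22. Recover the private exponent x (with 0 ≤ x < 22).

11

Successive powers of 7 modulo 23:
  7^0=1  7^1=7  7^2=3  7^3=21  7^4=9  7^5=17
  7^6=4  7^7=5  7^8=12  7^9=15  7^10=13  7^11=22
So 7^11 ≡ 22 (mod 23), giving x = 11.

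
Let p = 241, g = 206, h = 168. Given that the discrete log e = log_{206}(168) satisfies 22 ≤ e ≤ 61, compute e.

Compute 206^22 mod 241 = 80, then multiply by 206 repeatedly:
  206^22=80  206^23=92  206^24=154  206^25=153  206^26=188
  206^27=168
Found 168 at exponent 27.

27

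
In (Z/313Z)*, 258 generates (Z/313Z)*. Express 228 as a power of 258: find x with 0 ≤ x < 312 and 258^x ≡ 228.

184

Baby-step giant-step with m = ceil(sqrt(312)) = 18.
Baby table (258^j mod 313 for j=0..17):
  0:1  1:258  2:208  3:141  4:70  5:219  6:162  7:167
  8:205  9:306  10:72  11:109  12:265  13:136  14:32  15:118
  16:83  17:130
Giant step factor: 258^(-18) ≡ 115 (mod 313).
Scan 228·115^i mod 313 for i = 0, 1, …:
  i=0: 228   i=1: 241   i=2: 171   i=3: 259
  i=4: 50   i=5: 116   i=6: 194   i=7: 87
  i=8: 302   i=9: 300   i=10: 70
Match at i=10, j=4: x = 10·18 + 4 = 184.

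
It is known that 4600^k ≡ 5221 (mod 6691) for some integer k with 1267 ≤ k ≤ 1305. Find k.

1283

Compute 4600^1267 mod 6691 = 1943, then multiply by 4600 repeatedly:
  4600^1267=1943  4600^1268=5315  4600^1269=86  4600^1270=831  4600^1271=2039
  4600^1272=5309  4600^1273=5941  4600^1274=2556  4600^1275=1513  4600^1276=1160
  4600^1277=3273  4600^1278=1050  4600^1279=5789  4600^1280=5911  4600^1281=5067
  4600^1282=3447  4600^1283=5221
Found 5221 at exponent 1283.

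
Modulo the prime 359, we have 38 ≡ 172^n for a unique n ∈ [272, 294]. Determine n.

293

Compute 172^272 mod 359 = 294, then multiply by 172 repeatedly:
  172^272=294  172^273=308  172^274=203  172^275=93  172^276=200
  172^277=295  172^278=121  172^279=349  172^280=75  172^281=335
  172^282=180  172^283=86  172^284=73  172^285=350  172^286=247
  172^287=122  172^288=162  172^289=221  172^290=317  172^291=315
  172^292=330  172^293=38
Found 38 at exponent 293.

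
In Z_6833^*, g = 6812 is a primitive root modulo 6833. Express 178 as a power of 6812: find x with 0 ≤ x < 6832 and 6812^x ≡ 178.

Baby-step giant-step with m = ceil(sqrt(6832)) = 83.
Baby table (6812^j mod 6833 for j=0..82):
  0:1  1:6812  2:441  3:4405  4:3157  5:2033  6:5138  7:1430
  8:4135  9:1994  10:5957  11:4730  12:3165  13:1865  14:1833  15:2505
  16:2059  17:4592  18:6063  19:2504  20:2080  21:4151  22:1658  23:6180
  24:47  25:5846  26:228  27:2045  28:4886  29:6722  30:2331  31:5713
  32:3021  33:4889  34:6659  35:3654  36:5262  37:5659  38:4155  39:1574
  40:1111  41:4001  42:4808  43:1527  44:2098  45:3773  46:2763  47:3474
  48:2209  49:1442  50:3883  51:453  52:4153  53:1616  54:229  55:2024
  56:5327  57:4294  58:5488  59:913  60:1326  61:6319  62:3961  63:5648
  64:4386  65:3556  66:487  67:3439  68:2944  69:6506  70:34  71:6119
  72:1328  73:6277  74:4843  75:792  76:3867  77:789  78:3930  79:6299
  80:4381  81:3661  82:5115
Giant step factor: 6812^(-83) ≡ 5690 (mod 6833).
Scan 178·5690^i mod 6833 for i = 0, 1, …:
  i=0: 178   i=1: 1536   i=2: 433   i=3: 3890
  i=4: 2013   i=5: 1862   i=6: 3630   i=7: 5374
  i=8: 385   i=9: 4090     …   i=28: 6313
  i=29: 6722
Match at i=29, j=29: x = 29·83 + 29 = 2436.

2436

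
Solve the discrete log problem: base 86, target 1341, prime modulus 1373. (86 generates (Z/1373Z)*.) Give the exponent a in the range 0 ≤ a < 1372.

233

Baby-step giant-step with m = ceil(sqrt(1372)) = 38.
Baby table (86^j mod 1373 for j=0..37):
  0:1  1:86  2:531  3:357  4:496  5:93  6:1133  7:1328
  8:249  9:819  10:411  11:1021  12:1307  13:1189  14:652  15:1152
  16:216  17:727  18:737  19:224  20:42  21:866  22:334  23:1264
  24:237  25:1160  26:904  27:856  28:847  29:73  30:786  31:319
  32:1347  33:510  34:1297  35:329  36:834  37:328
Giant step factor: 86^(-38) ≡ 960 (mod 1373).
Scan 1341·960^i mod 1373 for i = 0, 1, …:
  i=0: 1341   i=1: 859   i=2: 840   i=3: 449
  i=4: 1291   i=5: 914   i=6: 93
Match at i=6, j=5: a = 6·38 + 5 = 233.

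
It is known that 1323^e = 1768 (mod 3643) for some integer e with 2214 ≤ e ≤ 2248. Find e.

Compute 1323^2214 mod 3643 = 1321, then multiply by 1323 repeatedly:
  1323^2214=1321  1323^2215=2686  1323^2216=1653  1323^2217=1119  1323^2218=1379
  1323^2219=2917  1323^2220=1254  1323^2221=1477  1323^2222=1423  1323^2223=2841
  1323^2224=2710  1323^2225=618  1323^2226=1582  1323^2227=1904  1323^2228=1679
  1323^2229=2730  1323^2230=1577  1323^2231=2575  1323^2232=520  1323^2233=3076
  1323^2234=317  1323^2235=446  1323^2236=3535  1323^2237=2836  1323^2238=3381
  1323^2239=3102  1323^2240=1928  1323^2241=644  1323^2242=3193  1323^2243=2102
  1323^2244=1337  1323^2245=1996  1323^2246=3176  1323^2247=1469  1323^2248=1768
Found 1768 at exponent 2248.

2248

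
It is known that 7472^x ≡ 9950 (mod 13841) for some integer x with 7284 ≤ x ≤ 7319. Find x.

Compute 7472^7284 mod 13841 = 2841, then multiply by 7472 repeatedly:
  7472^7284=2841  7472^7285=9699  7472^7286=13293  7472^7287=2280  7472^7288=11730
  7472^7289=5348  7472^7290=1289  7472^7291=11913  7472^7292=2465  7472^7293=9950
Found 9950 at exponent 7293.

7293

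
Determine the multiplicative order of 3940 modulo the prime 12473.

12472

The order of 3940 must divide p − 1 = 12472 = 2^3 · 1559.
Divisors: 1, 2, 4, 8, 1559, 3118, 6236, 12472.
Check each in increasing order: 3940^1 ≡ 3940;  3940^2 ≡ 7188;  3940^4 ≡ 4178;  3940^8 ≡ 5957;  3940^1559 ≡ 2583;  3940^3118 ≡ 11307;  3940^6236 ≡ 12472;  3940^12472 ≡ 1.
Smallest exponent giving 1 is 12472.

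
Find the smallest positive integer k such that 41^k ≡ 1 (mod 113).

56

The order of 41 must divide p − 1 = 112 = 2^4 · 7.
Divisors: 1, 2, 4, 7, 8, 14, 16, 28, 56, 112.
Check each in increasing order: 41^1 ≡ 41;  41^2 ≡ 99;  41^4 ≡ 83;  41^7 ≡ 44;  41^8 ≡ 109;  41^14 ≡ 15;  41^16 ≡ 16;  41^28 ≡ 112;  41^56 ≡ 1.
Smallest exponent giving 1 is 56.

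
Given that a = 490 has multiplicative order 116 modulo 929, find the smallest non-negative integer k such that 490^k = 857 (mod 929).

62

Baby-step giant-step with m = ceil(sqrt(116)) = 11.
Baby table (490^j mod 929 for j=0..10):
  0:1  1:490  2:418  3:440  4:72  5:907  6:368  7:94
  8:539  9:274  10:484
Giant step factor: 490^(-11) ≡ 617 (mod 929).
Scan 857·617^i mod 929 for i = 0, 1, …:
  i=0: 857   i=1: 168   i=2: 537   i=3: 605
  i=4: 756   i=5: 94
Match at i=5, j=7: k = 5·11 + 7 = 62.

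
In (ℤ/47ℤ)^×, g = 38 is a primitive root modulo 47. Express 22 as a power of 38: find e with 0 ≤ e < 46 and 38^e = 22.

Baby-step giant-step with m = ceil(sqrt(46)) = 7.
Baby table (38^j mod 47 for j=0..6):
  0:1  1:38  2:34  3:23  4:28  5:30  6:12
Giant step factor: 38^(-7) ≡ 10 (mod 47).
Scan 22·10^i mod 47 for i = 0, 1, …:
  i=0: 22   i=1: 32   i=2: 38
Match at i=2, j=1: e = 2·7 + 1 = 15.

15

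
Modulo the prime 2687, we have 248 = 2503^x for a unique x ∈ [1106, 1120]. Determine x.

1116

Compute 2503^1106 mod 2687 = 1543, then multiply by 2503 repeatedly:
  2503^1106=1543  2503^1107=910  2503^1108=1841  2503^1109=2505  2503^1110=1244
  2503^1111=2186  2503^1112=826  2503^1113=1175  2503^1114=1447  2503^1115=2452
  2503^1116=248
Found 248 at exponent 1116.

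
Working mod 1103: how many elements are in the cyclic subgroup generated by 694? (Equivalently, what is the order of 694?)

The order of 694 must divide p − 1 = 1102 = 2 · 19 · 29.
Divisors: 1, 2, 19, 29, 38, 58, 551, 1102.
Check each in increasing order: 694^1 ≡ 694;  694^2 ≡ 728;  694^19 ≡ 4;  694^29 ≡ 556;  694^38 ≡ 16;  694^58 ≡ 296;  694^551 ≡ 1.
Smallest exponent giving 1 is 551.

551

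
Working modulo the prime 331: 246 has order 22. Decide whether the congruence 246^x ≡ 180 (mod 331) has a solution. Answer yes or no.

⟨246⟩ has order 22; its elements mod 331 are {1, 38, 57, 61, 74, 80, 85, 111, 120, 151, 164, 167, 180, 211, 220, 246, 251, 257, 270, 274, 293, 330}.
180 is in this set.

yes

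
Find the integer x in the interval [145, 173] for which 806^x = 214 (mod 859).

Compute 806^145 mod 859 = 669, then multiply by 806 repeatedly:
  806^145=669  806^146=621  806^147=588  806^148=619  806^149=694
  806^150=155  806^151=375  806^152=741  806^153=241  806^154=112
  806^155=77  806^156=214
Found 214 at exponent 156.

156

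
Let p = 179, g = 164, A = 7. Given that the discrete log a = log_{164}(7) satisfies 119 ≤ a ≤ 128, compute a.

119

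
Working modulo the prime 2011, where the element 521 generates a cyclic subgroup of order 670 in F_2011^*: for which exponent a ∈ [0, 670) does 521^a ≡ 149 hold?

77

Baby-step giant-step with m = ceil(sqrt(670)) = 26.
Baby table (521^j mod 2011 for j=0..25):
  0:1  1:521  2:1967  3:1208  4:1936  5:1145  6:1289  7:1906
  8:1603  9:598  10:1864  11:1842  12:435  13:1403  14:970  15:609
  16:1562  17:1358  18:1657  19:578  20:1499  21:711  22:407  23:892
  24:191  25:972
Giant step factor: 521^(-26) ≡ 1849 (mod 2011).
Scan 149·1849^i mod 2011 for i = 0, 1, …:
  i=0: 149   i=1: 2005   i=2: 972
Match at i=2, j=25: a = 2·26 + 25 = 77.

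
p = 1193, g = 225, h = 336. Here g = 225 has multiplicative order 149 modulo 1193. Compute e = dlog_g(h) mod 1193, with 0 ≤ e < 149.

Baby-step giant-step with m = ceil(sqrt(149)) = 13.
Baby table (225^j mod 1193 for j=0..12):
  0:1  1:225  2:519  3:1054  4:936  5:632  6:233  7:1126
  8:434  9:1017  10:962  11:517  12:604
Giant step factor: 225^(-13) ≡ 269 (mod 1193).
Scan 336·269^i mod 1193 for i = 0, 1, …:
  i=0: 336   i=1: 909   i=2: 1149   i=3: 94
  i=4: 233
Match at i=4, j=6: e = 4·13 + 6 = 58.

58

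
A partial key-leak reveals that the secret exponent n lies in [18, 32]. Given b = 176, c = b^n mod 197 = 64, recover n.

18

Compute 176^18 mod 197 = 64, then multiply by 176 repeatedly:
  176^18=64
Found 64 at exponent 18.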